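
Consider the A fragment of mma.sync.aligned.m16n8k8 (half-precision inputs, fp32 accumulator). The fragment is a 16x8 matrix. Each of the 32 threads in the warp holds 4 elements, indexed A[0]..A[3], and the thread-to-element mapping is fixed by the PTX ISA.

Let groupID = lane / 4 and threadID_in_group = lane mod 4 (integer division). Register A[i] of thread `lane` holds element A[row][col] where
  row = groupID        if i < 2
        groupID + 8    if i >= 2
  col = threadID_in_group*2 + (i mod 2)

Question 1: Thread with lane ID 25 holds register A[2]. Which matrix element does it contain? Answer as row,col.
14,2

lane 25: gr=6 (25/4), th=1 (25%4)
i=2: r=6+8=14, c=1*2+0=2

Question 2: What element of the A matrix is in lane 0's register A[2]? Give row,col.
lane 0->0/4=0, 0 mod 4=0
i=2  r:0+8->8  c:2·0+0->0

8,0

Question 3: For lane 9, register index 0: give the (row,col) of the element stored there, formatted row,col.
9: gid=2,tid=1
[0] (2+0,1*2+0) = (2,2)

2,2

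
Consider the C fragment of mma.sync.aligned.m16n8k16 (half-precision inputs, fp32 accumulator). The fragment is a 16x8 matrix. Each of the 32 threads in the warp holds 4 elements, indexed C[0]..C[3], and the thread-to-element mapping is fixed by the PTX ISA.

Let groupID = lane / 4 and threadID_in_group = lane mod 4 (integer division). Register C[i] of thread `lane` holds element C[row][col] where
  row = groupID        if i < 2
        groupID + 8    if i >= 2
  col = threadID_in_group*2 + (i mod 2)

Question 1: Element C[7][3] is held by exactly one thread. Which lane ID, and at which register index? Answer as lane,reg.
29,1

r=7->g=7,rb=0  c=3->t=1,b0=1
L=7*4+1=29  i=0*2+1=1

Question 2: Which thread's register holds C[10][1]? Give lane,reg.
8,3

r=10->g=2,rb=1  c=1->t=0,b0=1
L=2*4+0=8  i=1*2+1=3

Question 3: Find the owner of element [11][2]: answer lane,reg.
r: 11->gid=3,r8=1  c: 2->tid=1,i&1=0
L=3*4+1=13  i=1*2+0=2

13,2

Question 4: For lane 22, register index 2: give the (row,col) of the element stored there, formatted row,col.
lane 22→22/4=5, 22 mod 4=2
i=2  r:5+8→13  c:2·2+0→4

13,4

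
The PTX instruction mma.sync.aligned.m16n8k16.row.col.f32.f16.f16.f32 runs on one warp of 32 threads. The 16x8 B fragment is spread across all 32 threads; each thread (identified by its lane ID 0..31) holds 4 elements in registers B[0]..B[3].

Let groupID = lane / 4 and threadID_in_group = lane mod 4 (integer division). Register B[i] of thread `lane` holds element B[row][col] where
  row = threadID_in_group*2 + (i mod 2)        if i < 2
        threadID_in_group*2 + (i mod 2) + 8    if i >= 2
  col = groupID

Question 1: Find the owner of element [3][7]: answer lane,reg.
29,1

c:7=>grp=7  r:3=>rB=0,tig=1,lo=1
L=7*4+1=29  i=0*2+1=1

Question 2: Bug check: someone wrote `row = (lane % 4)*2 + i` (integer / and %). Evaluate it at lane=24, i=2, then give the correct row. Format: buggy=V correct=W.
buggy=2 correct=8

`(lane % 4)*2 + i`[24,2]->2
lane 24: gid=6 (24/4), tid=0 (24%4)
i=2: r=0*2+0+8=8, c=gid=6
row: 2 vs 8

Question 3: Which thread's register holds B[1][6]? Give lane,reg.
c=6→G=6  r=1→rhi=0,T=0,p=1
L=6*4+0=24  i=0*2+1=1

24,1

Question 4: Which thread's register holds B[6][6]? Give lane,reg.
c:6=>grp=6  r:6=>rB=0,tig=3,lo=0
L=6*4+3=27  i=0*2+0=0

27,0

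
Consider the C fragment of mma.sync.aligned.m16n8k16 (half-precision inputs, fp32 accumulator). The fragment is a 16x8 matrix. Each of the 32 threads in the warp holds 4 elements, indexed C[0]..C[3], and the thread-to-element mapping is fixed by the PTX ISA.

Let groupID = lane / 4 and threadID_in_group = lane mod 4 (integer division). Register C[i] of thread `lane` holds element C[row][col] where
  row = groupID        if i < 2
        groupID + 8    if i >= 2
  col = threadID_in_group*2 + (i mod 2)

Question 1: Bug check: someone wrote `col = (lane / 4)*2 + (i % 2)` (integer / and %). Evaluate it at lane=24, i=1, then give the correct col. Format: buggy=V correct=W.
buggy=13 correct=1

`(lane / 4)*2 + (i % 2)`[24,1]->13
lane 24: g=6 (24/4), t=0 (24%4)
i=1: r=6+0=6, c=0*2+1=1
col: 13 vs 1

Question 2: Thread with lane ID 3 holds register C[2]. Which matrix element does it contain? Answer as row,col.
8,6

L=3→G=3>>2=0, T=3&3=3
[2]→row 0+8=8  col 3·2+0=6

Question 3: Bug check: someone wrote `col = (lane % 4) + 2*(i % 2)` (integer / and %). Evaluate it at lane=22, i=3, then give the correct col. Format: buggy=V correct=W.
buggy=4 correct=5

`(lane % 4) + 2*(i % 2)`[22,3]->4
lane 22: g=5 (22/4), t=2 (22%4)
i=3: r=5+8=13, c=2*2+1=5
col: 4 vs 5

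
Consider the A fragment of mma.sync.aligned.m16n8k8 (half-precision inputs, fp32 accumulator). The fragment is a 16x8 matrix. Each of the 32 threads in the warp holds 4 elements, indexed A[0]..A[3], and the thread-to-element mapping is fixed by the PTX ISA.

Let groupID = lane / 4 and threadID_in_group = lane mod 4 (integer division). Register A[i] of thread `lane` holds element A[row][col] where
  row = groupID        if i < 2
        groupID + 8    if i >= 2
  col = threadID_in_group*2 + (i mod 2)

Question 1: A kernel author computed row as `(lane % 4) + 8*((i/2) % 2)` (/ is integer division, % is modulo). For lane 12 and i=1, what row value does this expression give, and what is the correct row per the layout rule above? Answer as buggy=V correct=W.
buggy=0 correct=3

`(lane % 4) + 8*((i/2) % 2)`[12,1]->0
lane 12->12/4=3, 12 mod 4=0
i=1  r:3+0->3  c:2·0+1->1
row: 0 vs 3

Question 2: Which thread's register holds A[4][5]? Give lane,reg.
r:4=>grp=4,rB=0  c:5=>tig=2,lo=1
L=4*4+2=18  i=0*2+1=1

18,1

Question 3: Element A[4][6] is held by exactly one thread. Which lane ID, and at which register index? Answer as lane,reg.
r=4→G=4,rhi=0  c=6→T=3,p=0
L=4*4+3=19  i=0*2+0=0

19,0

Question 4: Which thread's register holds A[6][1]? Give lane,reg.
24,1

r:6=>grp=6,rB=0  c:1=>tig=0,lo=1
L=6*4+0=24  i=0*2+1=1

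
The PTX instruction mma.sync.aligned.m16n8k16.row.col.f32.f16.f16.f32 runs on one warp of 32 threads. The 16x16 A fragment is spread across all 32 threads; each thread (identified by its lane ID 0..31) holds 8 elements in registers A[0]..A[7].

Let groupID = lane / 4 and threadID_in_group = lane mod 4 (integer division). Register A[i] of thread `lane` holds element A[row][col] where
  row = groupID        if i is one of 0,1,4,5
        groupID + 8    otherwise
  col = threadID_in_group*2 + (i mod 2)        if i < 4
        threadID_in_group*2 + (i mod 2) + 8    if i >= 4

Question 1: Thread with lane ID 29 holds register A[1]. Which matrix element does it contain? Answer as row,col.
7,3

L=29⇒gr=29>>2=7, th=29&3=1
[1]⇒row 7+0=7  col 1·2+1+0=3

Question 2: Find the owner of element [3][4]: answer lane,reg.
r=3⇒gr=3,Rb=0  c=4⇒Cb=0,th=2,odd=0
L=3*4+2=14  i=0*4+0*2+0=0

14,0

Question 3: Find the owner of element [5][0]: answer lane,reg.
r: 5->gid=5,r8=0  c: 0->c8=0,tid=0,i&1=0
L=5*4+0=20  i=0*4+0*2+0=0

20,0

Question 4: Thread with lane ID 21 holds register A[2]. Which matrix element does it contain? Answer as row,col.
L=21=>grp=21>>2=5, tig=21&3=1
[2]=>row 5+8=13  col 1·2+0+0=2

13,2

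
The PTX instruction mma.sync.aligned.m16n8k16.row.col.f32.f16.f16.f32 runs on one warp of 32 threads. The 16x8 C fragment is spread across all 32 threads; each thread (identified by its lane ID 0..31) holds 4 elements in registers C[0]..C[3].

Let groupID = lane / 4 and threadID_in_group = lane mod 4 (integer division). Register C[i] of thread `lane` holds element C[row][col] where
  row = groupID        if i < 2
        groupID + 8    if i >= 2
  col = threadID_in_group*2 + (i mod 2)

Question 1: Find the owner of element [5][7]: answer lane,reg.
23,1

r:5=>grp=5,rB=0  c:7=>tig=3,lo=1
L=5*4+3=23  i=0*2+1=1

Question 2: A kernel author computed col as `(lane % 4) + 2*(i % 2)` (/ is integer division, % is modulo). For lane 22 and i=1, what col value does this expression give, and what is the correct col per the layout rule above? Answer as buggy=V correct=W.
buggy=4 correct=5

`(lane % 4) + 2*(i % 2)`[22,1]→4
lane 22: G=5 (22/4), T=2 (22%4)
i=1: r=5+0=5, c=2*2+1=5
col: 4 vs 5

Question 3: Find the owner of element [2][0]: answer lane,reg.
8,0

r=2⇒gr=2,Rb=0  c=0⇒th=0,odd=0
L=2*4+0=8  i=0*2+0=0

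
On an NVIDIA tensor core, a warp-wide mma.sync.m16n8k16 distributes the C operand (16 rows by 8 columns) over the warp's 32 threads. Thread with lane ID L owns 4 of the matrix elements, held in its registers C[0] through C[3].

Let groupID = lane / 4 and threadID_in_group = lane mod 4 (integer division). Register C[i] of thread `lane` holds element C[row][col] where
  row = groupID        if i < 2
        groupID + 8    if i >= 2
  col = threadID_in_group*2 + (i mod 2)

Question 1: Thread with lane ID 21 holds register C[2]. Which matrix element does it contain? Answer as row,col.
L=21⇒gr=21>>2=5, th=21&3=1
[2]⇒row 5+8=13  col 1·2+0=2

13,2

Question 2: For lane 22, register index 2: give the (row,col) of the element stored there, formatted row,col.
13,4

lane 22→22/4=5, 22 mod 4=2
i=2  r:5+8→13  c:2·2+0→4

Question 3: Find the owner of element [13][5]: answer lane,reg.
22,3

r: 13->gid=5,r8=1  c: 5->tid=2,i&1=1
L=5*4+2=22  i=1*2+1=3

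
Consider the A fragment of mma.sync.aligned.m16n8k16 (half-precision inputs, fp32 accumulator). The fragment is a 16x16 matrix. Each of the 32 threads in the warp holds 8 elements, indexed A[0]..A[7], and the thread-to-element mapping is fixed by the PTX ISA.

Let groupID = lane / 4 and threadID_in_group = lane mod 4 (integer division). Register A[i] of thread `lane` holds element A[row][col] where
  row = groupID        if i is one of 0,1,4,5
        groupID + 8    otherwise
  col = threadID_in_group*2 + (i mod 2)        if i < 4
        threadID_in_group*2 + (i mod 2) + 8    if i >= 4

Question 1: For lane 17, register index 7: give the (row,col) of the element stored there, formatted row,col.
12,11

17: g=4,t=1
[7] (4+8,1*2+1+8) = (12,11)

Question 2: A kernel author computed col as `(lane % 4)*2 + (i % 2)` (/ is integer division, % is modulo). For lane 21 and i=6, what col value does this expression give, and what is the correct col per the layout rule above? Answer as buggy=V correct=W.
buggy=2 correct=10

`(lane % 4)*2 + (i % 2)`[21,6]->2
lane 21->21/4=5, 21 mod 4=1
i=6  r:5+8->13  c:2·1+0+8->10
col: 2 vs 10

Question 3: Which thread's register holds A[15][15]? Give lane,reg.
31,7

r: 15->gid=7,r8=1  c: 15->c8=1,tid=3,i&1=1
L=7*4+3=31  i=1*4+1*2+1=7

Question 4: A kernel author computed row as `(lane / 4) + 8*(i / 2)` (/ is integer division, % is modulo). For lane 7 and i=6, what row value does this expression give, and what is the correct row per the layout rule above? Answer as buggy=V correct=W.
buggy=25 correct=9

`(lane / 4) + 8*(i / 2)`[7,6]→25
L=7→G=7>>2=1, T=7&3=3
[6]→row 1+8=9  col 3·2+0+8=14
row: 25 vs 9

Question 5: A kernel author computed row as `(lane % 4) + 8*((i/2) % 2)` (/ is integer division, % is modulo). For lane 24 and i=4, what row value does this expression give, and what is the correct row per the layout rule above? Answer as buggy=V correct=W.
buggy=0 correct=6

`(lane % 4) + 8*((i/2) % 2)`[24,4]->0
L=24->gid=24>>2=6, tid=24&3=0
[4]->row 6+0=6  col 0·2+0+8=8
row: 0 vs 6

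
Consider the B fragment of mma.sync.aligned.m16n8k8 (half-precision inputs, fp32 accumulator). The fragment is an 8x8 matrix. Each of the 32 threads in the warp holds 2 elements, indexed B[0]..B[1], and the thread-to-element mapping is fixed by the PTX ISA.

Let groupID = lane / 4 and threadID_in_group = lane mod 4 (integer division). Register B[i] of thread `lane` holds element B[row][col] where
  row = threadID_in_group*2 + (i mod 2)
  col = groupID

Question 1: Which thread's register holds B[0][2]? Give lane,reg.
c=2⇒gr=2  r=0⇒th=0,odd=0
L=2*4+0=8  i=0=0

8,0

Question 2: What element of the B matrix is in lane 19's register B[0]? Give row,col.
6,4

L=19=>grp=19>>2=4, tig=19&3=3
[0]=>row 3·2+0=6  col grp=4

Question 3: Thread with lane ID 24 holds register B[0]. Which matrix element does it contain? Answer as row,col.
L=24⇒gr=24>>2=6, th=24&3=0
[0]⇒row 0·2+0=0  col gr=6

0,6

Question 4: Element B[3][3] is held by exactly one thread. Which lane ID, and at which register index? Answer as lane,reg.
c:3=>grp=3  r:3=>tig=1,lo=1
L=3*4+1=13  i=1=1

13,1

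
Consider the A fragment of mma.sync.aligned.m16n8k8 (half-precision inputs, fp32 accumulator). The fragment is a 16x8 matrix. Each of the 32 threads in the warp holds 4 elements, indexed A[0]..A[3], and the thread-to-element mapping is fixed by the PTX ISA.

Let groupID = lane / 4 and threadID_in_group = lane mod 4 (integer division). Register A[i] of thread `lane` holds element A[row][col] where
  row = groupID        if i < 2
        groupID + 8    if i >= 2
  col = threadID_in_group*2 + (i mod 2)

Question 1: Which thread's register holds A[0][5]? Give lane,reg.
2,1

r:0=>grp=0,rB=0  c:5=>tig=2,lo=1
L=0*4+2=2  i=0*2+1=1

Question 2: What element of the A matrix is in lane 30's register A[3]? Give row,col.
15,5

lane 30->30/4=7, 30 mod 4=2
i=3  r:7+8->15  c:2·2+1->5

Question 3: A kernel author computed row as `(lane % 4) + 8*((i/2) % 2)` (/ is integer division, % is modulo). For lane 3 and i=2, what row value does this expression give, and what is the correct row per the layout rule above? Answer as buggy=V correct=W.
`(lane % 4) + 8*((i/2) % 2)`[3,2]=>11
lane 3=>3/4=0, 3 mod 4=3
i=2  r:0+8=>8  c:2·3+0=>6
row: 11 vs 8

buggy=11 correct=8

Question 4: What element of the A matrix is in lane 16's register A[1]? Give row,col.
16: G=4,T=0
[1] (4+0,0*2+1) = (4,1)

4,1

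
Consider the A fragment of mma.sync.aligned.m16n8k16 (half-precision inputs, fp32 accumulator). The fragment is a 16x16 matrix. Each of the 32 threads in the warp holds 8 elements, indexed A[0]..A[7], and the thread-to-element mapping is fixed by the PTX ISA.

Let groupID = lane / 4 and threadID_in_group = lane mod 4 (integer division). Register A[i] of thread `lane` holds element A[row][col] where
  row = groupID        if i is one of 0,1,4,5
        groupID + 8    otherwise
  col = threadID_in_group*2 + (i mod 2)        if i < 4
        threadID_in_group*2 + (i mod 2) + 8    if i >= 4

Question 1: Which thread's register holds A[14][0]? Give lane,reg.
r=14→G=6,rhi=1  c=0→chi=0,T=0,p=0
L=6*4+0=24  i=0*4+1*2+0=2

24,2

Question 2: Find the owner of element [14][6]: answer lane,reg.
27,2

r=14⇒gr=6,Rb=1  c=6⇒Cb=0,th=3,odd=0
L=6*4+3=27  i=0*4+1*2+0=2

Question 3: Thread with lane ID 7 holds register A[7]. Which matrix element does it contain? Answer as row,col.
lane 7: G=1 (7/4), T=3 (7%4)
i=7: r=1+8=9, c=3*2+1+8=15

9,15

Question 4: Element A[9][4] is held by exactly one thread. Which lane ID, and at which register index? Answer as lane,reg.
6,2

r: 9->gid=1,r8=1  c: 4->c8=0,tid=2,i&1=0
L=1*4+2=6  i=0*4+1*2+0=2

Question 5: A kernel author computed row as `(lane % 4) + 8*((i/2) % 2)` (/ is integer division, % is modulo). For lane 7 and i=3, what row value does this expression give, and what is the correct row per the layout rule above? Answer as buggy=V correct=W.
buggy=11 correct=9

`(lane % 4) + 8*((i/2) % 2)`[7,3]⇒11
lane 7: gr=1 (7/4), th=3 (7%4)
i=3: r=1+8=9, c=3*2+1+0=7
row: 11 vs 9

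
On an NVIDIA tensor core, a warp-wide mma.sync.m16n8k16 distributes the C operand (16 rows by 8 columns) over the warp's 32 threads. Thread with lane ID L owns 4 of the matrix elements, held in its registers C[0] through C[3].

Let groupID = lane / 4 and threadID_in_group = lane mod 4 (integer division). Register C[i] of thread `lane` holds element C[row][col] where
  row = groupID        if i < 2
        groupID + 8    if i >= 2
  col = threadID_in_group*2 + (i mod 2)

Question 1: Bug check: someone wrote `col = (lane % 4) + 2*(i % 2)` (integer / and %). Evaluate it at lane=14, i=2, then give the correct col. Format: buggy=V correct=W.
`(lane % 4) + 2*(i % 2)`[14,2]=>2
14: grp=3,tig=2
[2] (3+8,2*2+0) = (11,4)
col: 2 vs 4

buggy=2 correct=4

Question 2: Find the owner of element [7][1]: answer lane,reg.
28,1

r:7=>grp=7,rB=0  c:1=>tig=0,lo=1
L=7*4+0=28  i=0*2+1=1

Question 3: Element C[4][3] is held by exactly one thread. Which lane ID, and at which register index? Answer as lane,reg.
17,1

r:4=>grp=4,rB=0  c:3=>tig=1,lo=1
L=4*4+1=17  i=0*2+1=1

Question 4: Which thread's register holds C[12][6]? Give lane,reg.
r=12→G=4,rhi=1  c=6→T=3,p=0
L=4*4+3=19  i=1*2+0=2

19,2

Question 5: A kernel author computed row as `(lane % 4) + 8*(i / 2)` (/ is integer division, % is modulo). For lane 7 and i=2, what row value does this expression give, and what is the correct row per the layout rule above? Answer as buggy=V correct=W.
`(lane % 4) + 8*(i / 2)`[7,2]⇒11
lane 7: gr=1 (7/4), th=3 (7%4)
i=2: r=1+8=9, c=3*2+0=6
row: 11 vs 9

buggy=11 correct=9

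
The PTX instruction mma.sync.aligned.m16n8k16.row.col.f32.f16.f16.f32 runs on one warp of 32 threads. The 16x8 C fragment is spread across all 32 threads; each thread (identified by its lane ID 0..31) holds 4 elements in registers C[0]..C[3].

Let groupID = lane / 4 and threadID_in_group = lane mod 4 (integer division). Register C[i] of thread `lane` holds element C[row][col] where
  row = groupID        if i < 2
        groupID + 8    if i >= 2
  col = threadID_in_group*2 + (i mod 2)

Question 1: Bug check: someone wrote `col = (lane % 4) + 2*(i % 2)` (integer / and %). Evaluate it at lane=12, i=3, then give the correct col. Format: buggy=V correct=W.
`(lane % 4) + 2*(i % 2)`[12,3]->2
lane 12->12/4=3, 12 mod 4=0
i=3  r:3+8->11  c:2·0+1->1
col: 2 vs 1

buggy=2 correct=1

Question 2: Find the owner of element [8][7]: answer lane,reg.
r=8⇒gr=0,Rb=1  c=7⇒th=3,odd=1
L=0*4+3=3  i=1*2+1=3

3,3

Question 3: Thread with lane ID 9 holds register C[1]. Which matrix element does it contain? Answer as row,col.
L=9=>grp=9>>2=2, tig=9&3=1
[1]=>row 2+0=2  col 1·2+1=3

2,3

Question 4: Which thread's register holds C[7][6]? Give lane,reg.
r: 7->gid=7,r8=0  c: 6->tid=3,i&1=0
L=7*4+3=31  i=0*2+0=0

31,0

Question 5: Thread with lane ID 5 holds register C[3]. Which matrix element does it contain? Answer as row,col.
9,3

L=5=>grp=5>>2=1, tig=5&3=1
[3]=>row 1+8=9  col 1·2+1=3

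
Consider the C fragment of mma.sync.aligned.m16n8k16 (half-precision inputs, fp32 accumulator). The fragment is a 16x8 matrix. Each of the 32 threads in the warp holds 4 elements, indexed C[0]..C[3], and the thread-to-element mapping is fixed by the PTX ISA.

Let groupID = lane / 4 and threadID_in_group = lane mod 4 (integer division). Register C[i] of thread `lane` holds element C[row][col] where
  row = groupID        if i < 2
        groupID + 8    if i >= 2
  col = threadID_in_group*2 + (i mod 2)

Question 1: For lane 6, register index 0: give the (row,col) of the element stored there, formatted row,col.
1,4

lane 6->6/4=1, 6 mod 4=2
i=0  r:1+0->1  c:2·2+0->4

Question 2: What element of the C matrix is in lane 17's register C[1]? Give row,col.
4,3

17: gid=4,tid=1
[1] (4+0,1*2+1) = (4,3)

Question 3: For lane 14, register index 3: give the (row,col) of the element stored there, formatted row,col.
14: g=3,t=2
[3] (3+8,2*2+1) = (11,5)

11,5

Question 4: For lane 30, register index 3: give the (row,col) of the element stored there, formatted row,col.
lane 30: gid=7 (30/4), tid=2 (30%4)
i=3: r=7+8=15, c=2*2+1=5

15,5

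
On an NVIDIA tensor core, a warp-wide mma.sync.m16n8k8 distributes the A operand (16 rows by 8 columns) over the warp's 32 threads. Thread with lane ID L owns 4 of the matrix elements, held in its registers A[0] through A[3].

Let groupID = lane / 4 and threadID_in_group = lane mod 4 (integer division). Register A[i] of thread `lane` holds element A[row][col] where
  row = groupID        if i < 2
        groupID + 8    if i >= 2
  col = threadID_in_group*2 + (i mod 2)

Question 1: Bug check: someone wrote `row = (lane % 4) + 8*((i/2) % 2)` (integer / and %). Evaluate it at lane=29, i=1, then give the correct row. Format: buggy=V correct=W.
`(lane % 4) + 8*((i/2) % 2)`[29,1]->1
lane 29->29/4=7, 29 mod 4=1
i=1  r:7+0->7  c:2·1+1->3
row: 1 vs 7

buggy=1 correct=7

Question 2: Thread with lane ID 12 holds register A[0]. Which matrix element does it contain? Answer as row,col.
lane 12: g=3 (12/4), t=0 (12%4)
i=0: r=3+0=3, c=0*2+0=0

3,0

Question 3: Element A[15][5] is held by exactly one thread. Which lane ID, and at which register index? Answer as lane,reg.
r=15⇒gr=7,Rb=1  c=5⇒th=2,odd=1
L=7*4+2=30  i=1*2+1=3

30,3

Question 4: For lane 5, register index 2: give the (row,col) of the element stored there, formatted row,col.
lane 5->5/4=1, 5 mod 4=1
i=2  r:1+8->9  c:2·1+0->2

9,2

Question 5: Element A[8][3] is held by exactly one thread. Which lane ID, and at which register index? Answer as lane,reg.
r:8=>grp=0,rB=1  c:3=>tig=1,lo=1
L=0*4+1=1  i=1*2+1=3

1,3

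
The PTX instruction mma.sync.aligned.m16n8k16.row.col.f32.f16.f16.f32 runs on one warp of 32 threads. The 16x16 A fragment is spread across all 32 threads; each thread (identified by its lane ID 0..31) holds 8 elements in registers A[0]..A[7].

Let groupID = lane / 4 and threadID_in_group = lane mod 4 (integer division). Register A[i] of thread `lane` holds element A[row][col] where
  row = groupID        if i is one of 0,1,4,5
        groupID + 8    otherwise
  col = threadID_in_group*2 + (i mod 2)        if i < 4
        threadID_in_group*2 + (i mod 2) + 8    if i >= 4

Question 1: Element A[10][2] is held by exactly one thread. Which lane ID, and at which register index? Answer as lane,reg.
r: 10->gid=2,r8=1  c: 2->c8=0,tid=1,i&1=0
L=2*4+1=9  i=0*4+1*2+0=2

9,2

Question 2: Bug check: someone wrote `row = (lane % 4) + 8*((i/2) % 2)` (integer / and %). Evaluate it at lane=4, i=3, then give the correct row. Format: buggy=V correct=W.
`(lane % 4) + 8*((i/2) % 2)`[4,3]→8
4: G=1,T=0
[3] (1+8,0*2+1+0) = (9,1)
row: 8 vs 9

buggy=8 correct=9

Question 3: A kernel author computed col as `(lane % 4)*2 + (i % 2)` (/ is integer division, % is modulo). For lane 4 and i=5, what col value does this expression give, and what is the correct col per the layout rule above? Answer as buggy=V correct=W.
`(lane % 4)*2 + (i % 2)`[4,5]->1
L=4->gid=4>>2=1, tid=4&3=0
[5]->row 1+0=1  col 0·2+1+8=9
col: 1 vs 9

buggy=1 correct=9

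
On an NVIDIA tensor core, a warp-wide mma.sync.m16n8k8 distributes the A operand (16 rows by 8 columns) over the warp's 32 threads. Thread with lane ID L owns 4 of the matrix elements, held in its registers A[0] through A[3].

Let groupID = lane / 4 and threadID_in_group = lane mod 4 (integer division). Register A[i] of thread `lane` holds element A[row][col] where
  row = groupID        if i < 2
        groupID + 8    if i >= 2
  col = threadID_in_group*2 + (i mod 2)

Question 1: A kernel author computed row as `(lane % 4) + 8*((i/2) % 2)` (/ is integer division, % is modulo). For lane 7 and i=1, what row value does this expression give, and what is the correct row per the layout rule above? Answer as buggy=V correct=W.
buggy=3 correct=1

`(lane % 4) + 8*((i/2) % 2)`[7,1]⇒3
L=7⇒gr=7>>2=1, th=7&3=3
[1]⇒row 1+0=1  col 3·2+1=7
row: 3 vs 1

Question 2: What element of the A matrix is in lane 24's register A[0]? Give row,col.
6,0

lane 24->24/4=6, 24 mod 4=0
i=0  r:6+0->6  c:2·0+0->0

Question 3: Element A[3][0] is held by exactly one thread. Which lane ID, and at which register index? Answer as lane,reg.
r=3⇒gr=3,Rb=0  c=0⇒th=0,odd=0
L=3*4+0=12  i=0*2+0=0

12,0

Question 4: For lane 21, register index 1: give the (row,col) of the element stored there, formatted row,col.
L=21->gid=21>>2=5, tid=21&3=1
[1]->row 5+0=5  col 1·2+1=3

5,3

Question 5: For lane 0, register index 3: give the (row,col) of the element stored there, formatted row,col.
lane 0: g=0 (0/4), t=0 (0%4)
i=3: r=0+8=8, c=0*2+1=1

8,1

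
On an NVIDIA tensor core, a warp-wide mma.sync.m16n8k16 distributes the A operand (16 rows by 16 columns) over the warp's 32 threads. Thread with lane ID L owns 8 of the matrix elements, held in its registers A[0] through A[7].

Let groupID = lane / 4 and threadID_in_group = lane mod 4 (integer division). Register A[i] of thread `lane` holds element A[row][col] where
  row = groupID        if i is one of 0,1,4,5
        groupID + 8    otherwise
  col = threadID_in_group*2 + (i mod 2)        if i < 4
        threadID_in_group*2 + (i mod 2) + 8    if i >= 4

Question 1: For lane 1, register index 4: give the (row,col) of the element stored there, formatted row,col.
L=1->gid=1>>2=0, tid=1&3=1
[4]->row 0+0=0  col 1·2+0+8=10

0,10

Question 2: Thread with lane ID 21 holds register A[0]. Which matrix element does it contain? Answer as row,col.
21: gid=5,tid=1
[0] (5+0,1*2+0+0) = (5,2)

5,2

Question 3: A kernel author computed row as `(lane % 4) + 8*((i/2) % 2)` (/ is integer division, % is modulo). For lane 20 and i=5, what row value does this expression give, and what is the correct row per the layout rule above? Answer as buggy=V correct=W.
`(lane % 4) + 8*((i/2) % 2)`[20,5]=>0
L=20=>grp=20>>2=5, tig=20&3=0
[5]=>row 5+0=5  col 0·2+1+8=9
row: 0 vs 5

buggy=0 correct=5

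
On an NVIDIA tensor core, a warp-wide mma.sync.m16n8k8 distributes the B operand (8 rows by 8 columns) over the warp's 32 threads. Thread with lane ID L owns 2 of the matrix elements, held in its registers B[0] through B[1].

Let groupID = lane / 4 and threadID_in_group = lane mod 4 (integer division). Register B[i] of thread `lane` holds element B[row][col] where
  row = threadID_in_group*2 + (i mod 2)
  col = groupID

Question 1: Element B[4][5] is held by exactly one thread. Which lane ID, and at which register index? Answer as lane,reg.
22,0

c:5=>grp=5  r:4=>tig=2,lo=0
L=5*4+2=22  i=0=0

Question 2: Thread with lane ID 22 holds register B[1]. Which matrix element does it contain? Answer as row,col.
5,5

22: grp=5,tig=2
[1] (2*2+1,5) = (5,5)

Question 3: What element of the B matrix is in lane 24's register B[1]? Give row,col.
lane 24: g=6 (24/4), t=0 (24%4)
i=1: r=0*2+1=1, c=g=6

1,6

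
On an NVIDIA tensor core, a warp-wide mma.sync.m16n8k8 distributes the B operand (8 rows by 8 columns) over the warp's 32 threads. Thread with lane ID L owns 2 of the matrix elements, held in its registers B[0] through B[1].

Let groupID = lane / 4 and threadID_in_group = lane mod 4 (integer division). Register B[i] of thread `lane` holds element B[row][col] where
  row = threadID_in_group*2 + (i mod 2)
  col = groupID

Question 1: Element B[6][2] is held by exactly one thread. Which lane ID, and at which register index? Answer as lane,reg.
11,0

c:2=>grp=2  r:6=>tig=3,lo=0
L=2*4+3=11  i=0=0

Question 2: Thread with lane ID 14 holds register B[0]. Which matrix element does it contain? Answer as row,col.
lane 14->14/4=3, 14 mod 4=2
i=0  r:2·2+0->4  c:3

4,3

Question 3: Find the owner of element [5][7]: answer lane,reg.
c=7⇒gr=7  r=5⇒th=2,odd=1
L=7*4+2=30  i=1=1

30,1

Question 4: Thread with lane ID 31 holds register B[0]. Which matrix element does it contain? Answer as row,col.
lane 31⇒31/4=7, 31 mod 4=3
i=0  r:2·3+0⇒6  c:7

6,7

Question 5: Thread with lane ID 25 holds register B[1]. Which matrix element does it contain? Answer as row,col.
3,6

L=25=>grp=25>>2=6, tig=25&3=1
[1]=>row 1·2+1=3  col grp=6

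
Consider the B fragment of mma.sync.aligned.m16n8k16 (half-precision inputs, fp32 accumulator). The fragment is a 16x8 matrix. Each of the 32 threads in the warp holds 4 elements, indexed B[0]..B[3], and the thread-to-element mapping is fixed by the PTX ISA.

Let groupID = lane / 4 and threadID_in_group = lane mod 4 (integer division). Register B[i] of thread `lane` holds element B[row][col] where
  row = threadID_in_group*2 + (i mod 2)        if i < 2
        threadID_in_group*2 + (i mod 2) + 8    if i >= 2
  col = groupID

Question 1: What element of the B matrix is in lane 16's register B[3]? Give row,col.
L=16=>grp=16>>2=4, tig=16&3=0
[3]=>row 0·2+1+8=9  col grp=4

9,4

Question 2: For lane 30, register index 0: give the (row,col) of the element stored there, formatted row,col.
4,7

lane 30=>30/4=7, 30 mod 4=2
i=0  r:2·2+0+0=>4  c:7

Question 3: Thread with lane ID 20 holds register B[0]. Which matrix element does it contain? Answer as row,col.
0,5

20: G=5,T=0
[0] (0*2+0+0,5) = (0,5)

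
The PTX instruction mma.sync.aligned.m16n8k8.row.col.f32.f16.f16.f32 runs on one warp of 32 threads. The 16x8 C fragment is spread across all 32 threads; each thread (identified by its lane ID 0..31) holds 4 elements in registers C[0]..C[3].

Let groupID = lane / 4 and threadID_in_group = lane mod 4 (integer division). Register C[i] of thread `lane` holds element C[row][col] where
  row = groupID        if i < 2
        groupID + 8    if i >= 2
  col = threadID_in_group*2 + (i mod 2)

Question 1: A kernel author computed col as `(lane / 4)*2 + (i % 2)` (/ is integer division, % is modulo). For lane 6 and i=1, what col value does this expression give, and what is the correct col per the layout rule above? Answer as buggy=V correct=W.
buggy=3 correct=5

`(lane / 4)*2 + (i % 2)`[6,1]->3
lane 6->6/4=1, 6 mod 4=2
i=1  r:1+0->1  c:2·2+1->5
col: 3 vs 5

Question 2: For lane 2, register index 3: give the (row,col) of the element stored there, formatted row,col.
lane 2: gr=0 (2/4), th=2 (2%4)
i=3: r=0+8=8, c=2*2+1=5

8,5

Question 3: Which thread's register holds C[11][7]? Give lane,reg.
r: 11->gid=3,r8=1  c: 7->tid=3,i&1=1
L=3*4+3=15  i=1*2+1=3

15,3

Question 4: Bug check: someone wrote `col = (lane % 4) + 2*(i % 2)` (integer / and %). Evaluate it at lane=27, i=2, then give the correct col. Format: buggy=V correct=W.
`(lane % 4) + 2*(i % 2)`[27,2]⇒3
27: gr=6,th=3
[2] (6+8,3*2+0) = (14,6)
col: 3 vs 6

buggy=3 correct=6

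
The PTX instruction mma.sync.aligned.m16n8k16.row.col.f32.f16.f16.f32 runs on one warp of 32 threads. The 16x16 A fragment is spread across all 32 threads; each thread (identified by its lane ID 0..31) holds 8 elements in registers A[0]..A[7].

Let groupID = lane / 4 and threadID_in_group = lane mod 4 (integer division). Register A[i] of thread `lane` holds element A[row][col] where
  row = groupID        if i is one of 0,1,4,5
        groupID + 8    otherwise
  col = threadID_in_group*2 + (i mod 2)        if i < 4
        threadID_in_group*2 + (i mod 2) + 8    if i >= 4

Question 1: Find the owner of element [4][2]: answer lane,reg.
17,0

r=4->g=4,rb=0  c=2->cb=0,t=1,b0=0
L=4*4+1=17  i=0*4+0*2+0=0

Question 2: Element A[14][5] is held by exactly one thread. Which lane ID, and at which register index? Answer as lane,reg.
r=14->g=6,rb=1  c=5->cb=0,t=2,b0=1
L=6*4+2=26  i=0*4+1*2+1=3

26,3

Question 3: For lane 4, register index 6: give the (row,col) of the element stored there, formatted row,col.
lane 4→4/4=1, 4 mod 4=0
i=6  r:1+8→9  c:2·0+0+8→8

9,8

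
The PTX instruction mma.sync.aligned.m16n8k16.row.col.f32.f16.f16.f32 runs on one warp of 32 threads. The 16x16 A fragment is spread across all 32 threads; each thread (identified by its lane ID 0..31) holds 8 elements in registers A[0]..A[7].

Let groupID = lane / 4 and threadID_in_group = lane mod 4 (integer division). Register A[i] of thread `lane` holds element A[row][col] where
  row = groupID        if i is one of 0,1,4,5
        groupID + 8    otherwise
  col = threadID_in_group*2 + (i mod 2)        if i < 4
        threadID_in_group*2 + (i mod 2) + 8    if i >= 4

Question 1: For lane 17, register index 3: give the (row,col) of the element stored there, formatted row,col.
L=17⇒gr=17>>2=4, th=17&3=1
[3]⇒row 4+8=12  col 1·2+1+0=3

12,3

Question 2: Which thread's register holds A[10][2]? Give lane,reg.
r:10=>grp=2,rB=1  c:2=>cB=0,tig=1,lo=0
L=2*4+1=9  i=0*4+1*2+0=2

9,2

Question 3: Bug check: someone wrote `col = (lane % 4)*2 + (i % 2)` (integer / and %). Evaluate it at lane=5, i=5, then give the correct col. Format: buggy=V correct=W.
buggy=3 correct=11

`(lane % 4)*2 + (i % 2)`[5,5]=>3
5: grp=1,tig=1
[5] (1+0,1*2+1+8) = (1,11)
col: 3 vs 11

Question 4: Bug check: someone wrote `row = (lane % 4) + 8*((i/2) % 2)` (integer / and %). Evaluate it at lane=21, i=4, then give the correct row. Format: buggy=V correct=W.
`(lane % 4) + 8*((i/2) % 2)`[21,4]=>1
lane 21: grp=5 (21/4), tig=1 (21%4)
i=4: r=5+0=5, c=1*2+0+8=10
row: 1 vs 5

buggy=1 correct=5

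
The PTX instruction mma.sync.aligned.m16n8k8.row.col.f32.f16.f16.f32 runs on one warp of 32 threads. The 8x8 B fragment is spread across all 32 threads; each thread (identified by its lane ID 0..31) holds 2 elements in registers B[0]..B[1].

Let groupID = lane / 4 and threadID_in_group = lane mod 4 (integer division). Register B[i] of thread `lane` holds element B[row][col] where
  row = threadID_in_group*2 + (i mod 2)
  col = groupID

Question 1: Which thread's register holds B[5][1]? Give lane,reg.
c:1=>grp=1  r:5=>tig=2,lo=1
L=1*4+2=6  i=1=1

6,1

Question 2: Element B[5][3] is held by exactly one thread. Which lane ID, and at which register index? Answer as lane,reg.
c=3->g=3  r=5->t=2,b0=1
L=3*4+2=14  i=1=1

14,1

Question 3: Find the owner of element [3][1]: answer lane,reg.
c=1⇒gr=1  r=3⇒th=1,odd=1
L=1*4+1=5  i=1=1

5,1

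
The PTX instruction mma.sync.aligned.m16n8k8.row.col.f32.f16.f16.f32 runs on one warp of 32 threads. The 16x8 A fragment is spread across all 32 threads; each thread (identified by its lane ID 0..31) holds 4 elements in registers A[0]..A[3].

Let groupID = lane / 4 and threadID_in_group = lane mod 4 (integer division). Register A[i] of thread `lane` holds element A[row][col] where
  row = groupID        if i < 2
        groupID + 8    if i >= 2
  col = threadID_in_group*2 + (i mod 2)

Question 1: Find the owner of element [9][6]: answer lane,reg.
r=9->g=1,rb=1  c=6->t=3,b0=0
L=1*4+3=7  i=1*2+0=2

7,2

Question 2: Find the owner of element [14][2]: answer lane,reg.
25,2

r: 14->gid=6,r8=1  c: 2->tid=1,i&1=0
L=6*4+1=25  i=1*2+0=2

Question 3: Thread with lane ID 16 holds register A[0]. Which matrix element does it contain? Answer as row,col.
4,0

lane 16: gid=4 (16/4), tid=0 (16%4)
i=0: r=4+0=4, c=0*2+0=0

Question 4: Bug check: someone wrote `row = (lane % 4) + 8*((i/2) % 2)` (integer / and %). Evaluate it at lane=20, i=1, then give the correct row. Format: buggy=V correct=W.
`(lane % 4) + 8*((i/2) % 2)`[20,1]=>0
L=20=>grp=20>>2=5, tig=20&3=0
[1]=>row 5+0=5  col 0·2+1=1
row: 0 vs 5

buggy=0 correct=5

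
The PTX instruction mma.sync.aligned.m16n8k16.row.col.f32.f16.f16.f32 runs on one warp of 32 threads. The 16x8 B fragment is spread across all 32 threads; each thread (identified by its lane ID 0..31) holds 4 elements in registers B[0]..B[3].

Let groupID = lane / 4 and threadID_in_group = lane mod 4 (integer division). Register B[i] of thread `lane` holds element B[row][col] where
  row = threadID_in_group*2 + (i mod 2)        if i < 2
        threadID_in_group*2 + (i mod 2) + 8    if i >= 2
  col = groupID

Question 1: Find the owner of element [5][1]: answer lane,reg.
6,1

c=1⇒gr=1  r=5⇒Rb=0,th=2,odd=1
L=1*4+2=6  i=0*2+1=1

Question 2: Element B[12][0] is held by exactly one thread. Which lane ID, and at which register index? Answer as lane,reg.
2,2

c=0⇒gr=0  r=12⇒Rb=1,th=2,odd=0
L=0*4+2=2  i=1*2+0=2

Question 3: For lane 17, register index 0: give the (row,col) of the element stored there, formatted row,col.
lane 17: gr=4 (17/4), th=1 (17%4)
i=0: r=1*2+0+0=2, c=gr=4

2,4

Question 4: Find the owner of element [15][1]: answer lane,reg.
c=1→G=1  r=15→rhi=1,T=3,p=1
L=1*4+3=7  i=1*2+1=3

7,3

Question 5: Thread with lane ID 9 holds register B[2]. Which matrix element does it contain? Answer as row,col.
10,2

lane 9->9/4=2, 9 mod 4=1
i=2  r:2·1+0+8->10  c:2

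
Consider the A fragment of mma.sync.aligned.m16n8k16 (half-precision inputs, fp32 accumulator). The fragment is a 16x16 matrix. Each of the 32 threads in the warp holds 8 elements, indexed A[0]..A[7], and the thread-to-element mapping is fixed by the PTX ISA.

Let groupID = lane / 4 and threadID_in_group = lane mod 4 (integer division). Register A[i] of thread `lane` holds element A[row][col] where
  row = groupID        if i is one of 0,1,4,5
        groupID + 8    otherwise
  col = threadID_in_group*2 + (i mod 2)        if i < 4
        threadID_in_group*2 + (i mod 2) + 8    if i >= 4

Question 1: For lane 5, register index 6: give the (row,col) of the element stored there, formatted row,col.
9,10

5: grp=1,tig=1
[6] (1+8,1*2+0+8) = (9,10)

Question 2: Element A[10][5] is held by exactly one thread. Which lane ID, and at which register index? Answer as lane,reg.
r:10=>grp=2,rB=1  c:5=>cB=0,tig=2,lo=1
L=2*4+2=10  i=0*4+1*2+1=3

10,3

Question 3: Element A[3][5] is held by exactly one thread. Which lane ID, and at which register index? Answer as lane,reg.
r:3=>grp=3,rB=0  c:5=>cB=0,tig=2,lo=1
L=3*4+2=14  i=0*4+0*2+1=1

14,1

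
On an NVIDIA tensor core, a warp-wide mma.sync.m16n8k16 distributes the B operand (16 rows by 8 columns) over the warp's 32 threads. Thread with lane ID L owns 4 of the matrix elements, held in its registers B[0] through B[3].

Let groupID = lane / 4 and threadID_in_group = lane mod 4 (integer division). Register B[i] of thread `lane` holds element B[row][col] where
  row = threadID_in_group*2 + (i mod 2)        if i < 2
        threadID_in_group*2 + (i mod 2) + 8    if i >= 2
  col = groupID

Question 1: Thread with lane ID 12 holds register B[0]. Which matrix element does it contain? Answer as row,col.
12: gr=3,th=0
[0] (0*2+0+0,3) = (0,3)

0,3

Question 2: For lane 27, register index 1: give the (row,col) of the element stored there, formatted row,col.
7,6

27: gid=6,tid=3
[1] (3*2+1+0,6) = (7,6)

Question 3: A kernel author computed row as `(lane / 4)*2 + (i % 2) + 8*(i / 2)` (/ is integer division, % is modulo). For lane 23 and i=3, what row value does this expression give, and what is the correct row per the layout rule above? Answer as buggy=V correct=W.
buggy=19 correct=15

`(lane / 4)*2 + (i % 2) + 8*(i / 2)`[23,3]⇒19
23: gr=5,th=3
[3] (3*2+1+8,5) = (15,5)
row: 19 vs 15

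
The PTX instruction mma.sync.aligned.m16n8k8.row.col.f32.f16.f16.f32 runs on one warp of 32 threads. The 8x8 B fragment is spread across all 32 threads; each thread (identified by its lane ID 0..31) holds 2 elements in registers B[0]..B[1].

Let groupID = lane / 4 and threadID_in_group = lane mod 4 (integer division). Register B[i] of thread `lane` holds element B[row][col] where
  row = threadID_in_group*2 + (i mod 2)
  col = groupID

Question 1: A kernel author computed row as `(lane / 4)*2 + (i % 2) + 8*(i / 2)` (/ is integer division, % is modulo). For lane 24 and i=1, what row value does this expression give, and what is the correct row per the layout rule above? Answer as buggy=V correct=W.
`(lane / 4)*2 + (i % 2) + 8*(i / 2)`[24,1]->13
L=24->gid=24>>2=6, tid=24&3=0
[1]->row 0·2+1=1  col gid=6
row: 13 vs 1

buggy=13 correct=1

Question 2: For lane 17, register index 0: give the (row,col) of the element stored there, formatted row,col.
2,4

17: gr=4,th=1
[0] (1*2+0,4) = (2,4)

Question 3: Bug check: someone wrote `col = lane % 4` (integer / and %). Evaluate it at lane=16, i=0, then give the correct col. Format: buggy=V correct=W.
buggy=0 correct=4

`lane % 4`[16,0]->0
L=16->gid=16>>2=4, tid=16&3=0
[0]->row 0·2+0=0  col gid=4
col: 0 vs 4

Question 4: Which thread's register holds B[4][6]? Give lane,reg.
c=6⇒gr=6  r=4⇒th=2,odd=0
L=6*4+2=26  i=0=0

26,0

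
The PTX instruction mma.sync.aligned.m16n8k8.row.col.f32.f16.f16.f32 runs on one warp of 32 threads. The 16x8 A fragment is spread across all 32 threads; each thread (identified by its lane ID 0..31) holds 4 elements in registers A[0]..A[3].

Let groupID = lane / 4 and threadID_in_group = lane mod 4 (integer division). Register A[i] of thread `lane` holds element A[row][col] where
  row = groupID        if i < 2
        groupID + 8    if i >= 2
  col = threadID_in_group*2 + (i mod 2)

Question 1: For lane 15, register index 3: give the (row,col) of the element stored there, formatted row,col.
11,7

lane 15: grp=3 (15/4), tig=3 (15%4)
i=3: r=3+8=11, c=3*2+1=7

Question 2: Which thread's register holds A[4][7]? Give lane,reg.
19,1

r=4->g=4,rb=0  c=7->t=3,b0=1
L=4*4+3=19  i=0*2+1=1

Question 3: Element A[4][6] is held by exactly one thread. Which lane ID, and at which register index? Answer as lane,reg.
19,0

r=4→G=4,rhi=0  c=6→T=3,p=0
L=4*4+3=19  i=0*2+0=0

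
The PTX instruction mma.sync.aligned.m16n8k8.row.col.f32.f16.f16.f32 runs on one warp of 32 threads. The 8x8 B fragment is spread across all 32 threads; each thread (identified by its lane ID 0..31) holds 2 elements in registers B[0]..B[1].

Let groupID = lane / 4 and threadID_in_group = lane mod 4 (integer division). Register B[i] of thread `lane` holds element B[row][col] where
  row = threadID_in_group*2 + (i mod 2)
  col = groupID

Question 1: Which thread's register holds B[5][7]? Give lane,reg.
c: 7->gid=7  r: 5->tid=2,i&1=1
L=7*4+2=30  i=1=1

30,1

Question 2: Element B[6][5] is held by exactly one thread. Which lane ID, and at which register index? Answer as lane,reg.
c=5->g=5  r=6->t=3,b0=0
L=5*4+3=23  i=0=0

23,0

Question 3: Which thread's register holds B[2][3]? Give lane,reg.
c=3→G=3  r=2→T=1,p=0
L=3*4+1=13  i=0=0

13,0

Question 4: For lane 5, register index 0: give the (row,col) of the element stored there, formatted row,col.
2,1

lane 5: G=1 (5/4), T=1 (5%4)
i=0: r=1*2+0=2, c=G=1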